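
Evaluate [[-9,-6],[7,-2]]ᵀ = [[-9, 7], [-6, -2]]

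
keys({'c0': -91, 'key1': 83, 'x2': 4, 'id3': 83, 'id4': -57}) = ['c0', 'key1', 'x2', 'id3', 'id4']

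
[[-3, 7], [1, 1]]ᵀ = [[-3, 1], [7, 1]]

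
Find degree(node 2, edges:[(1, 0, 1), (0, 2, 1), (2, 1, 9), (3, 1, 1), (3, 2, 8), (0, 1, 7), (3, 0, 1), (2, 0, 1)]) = incident: (0,2), (2,1), (3,2), (2,0)
= 4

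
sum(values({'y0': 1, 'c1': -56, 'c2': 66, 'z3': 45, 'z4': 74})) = 130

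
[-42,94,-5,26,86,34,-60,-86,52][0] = -42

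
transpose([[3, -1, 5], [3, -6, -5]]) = [[3, 3], [-1, -6], [5, -5]]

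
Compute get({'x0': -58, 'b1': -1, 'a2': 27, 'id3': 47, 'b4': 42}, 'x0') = -58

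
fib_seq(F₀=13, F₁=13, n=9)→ [13, 13, 26, 39, 65, 104, 169, 273, 442]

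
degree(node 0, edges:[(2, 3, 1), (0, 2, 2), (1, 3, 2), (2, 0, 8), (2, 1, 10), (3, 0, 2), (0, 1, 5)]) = incident: (0,2), (2,0), (3,0), (0,1)
= 4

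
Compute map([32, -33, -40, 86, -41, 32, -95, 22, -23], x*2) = [64, -66, -80, 172, -82, 64, -190, 44, -46]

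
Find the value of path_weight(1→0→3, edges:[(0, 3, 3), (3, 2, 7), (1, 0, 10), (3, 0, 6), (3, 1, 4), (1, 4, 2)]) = w(1→0)=10 + w(0→3)=3
= 13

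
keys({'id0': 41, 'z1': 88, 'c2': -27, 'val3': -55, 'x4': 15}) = ['id0', 'z1', 'c2', 'val3', 'x4']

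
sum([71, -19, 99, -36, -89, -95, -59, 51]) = 71 + (-19) + 99 + (-36) + (-89) + (-95) + (-59) + 51
= -77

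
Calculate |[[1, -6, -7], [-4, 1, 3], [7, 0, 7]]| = (1)*(1)*det([[1, 3], [0, 7]]) + (-1)*(-6)*det([[-4, 3], [7, 7]]) + (1)*(-7)*det([[-4, 1], [7, 0]])
= 7 + -294 + 49
= -238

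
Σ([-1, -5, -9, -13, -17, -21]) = -66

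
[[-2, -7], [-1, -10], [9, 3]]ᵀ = [[-2, -1, 9], [-7, -10, 3]]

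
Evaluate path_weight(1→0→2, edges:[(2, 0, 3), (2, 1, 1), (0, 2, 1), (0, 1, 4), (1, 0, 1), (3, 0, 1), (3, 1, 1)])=2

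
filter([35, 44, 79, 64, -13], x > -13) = [35, 44, 79, 64]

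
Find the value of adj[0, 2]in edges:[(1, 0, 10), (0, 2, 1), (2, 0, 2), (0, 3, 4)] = 1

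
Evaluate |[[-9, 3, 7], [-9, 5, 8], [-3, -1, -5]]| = (1)*(-9)*det([[5, 8], [-1, -5]]) + (-1)*(3)*det([[-9, 8], [-3, -5]]) + (1)*(7)*det([[-9, 5], [-3, -1]])
= 153 + -207 + 168
= 114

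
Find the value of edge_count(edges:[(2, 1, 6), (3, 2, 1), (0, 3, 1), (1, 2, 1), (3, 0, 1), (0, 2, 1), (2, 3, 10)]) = 7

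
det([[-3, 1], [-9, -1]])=(-3)*(-1) - (1)*(-9)
= 12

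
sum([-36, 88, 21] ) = (-36) + 88 + 21
= 73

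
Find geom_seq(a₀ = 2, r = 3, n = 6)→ [2, 6, 18, 54, 162, 486]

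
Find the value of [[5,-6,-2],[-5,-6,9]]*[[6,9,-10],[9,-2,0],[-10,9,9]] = [[-4, 39, -68], [-174, 48, 131]]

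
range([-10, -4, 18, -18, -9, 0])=36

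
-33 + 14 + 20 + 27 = 28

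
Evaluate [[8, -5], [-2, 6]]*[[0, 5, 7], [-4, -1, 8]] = C[0][0] = (8)*(0) + (-5)*(-4) = 20
C[0][1] = (8)*(5) + (-5)*(-1) = 45
C[0][2] = (8)*(7) + (-5)*(8) = 16
C[1][0] = (-2)*(0) + (6)*(-4) = -24
C[1][1] = (-2)*(5) + (6)*(-1) = -16
C[1][2] = (-2)*(7) + (6)*(8) = 34
= [[20, 45, 16], [-24, -16, 34]]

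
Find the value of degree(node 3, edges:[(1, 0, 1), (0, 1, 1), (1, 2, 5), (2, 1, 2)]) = incident: none
= 0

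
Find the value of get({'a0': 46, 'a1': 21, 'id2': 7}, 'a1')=21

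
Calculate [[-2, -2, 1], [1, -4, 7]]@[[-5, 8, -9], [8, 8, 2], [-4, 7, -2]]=[[-10, -25, 12], [-65, 25, -31]]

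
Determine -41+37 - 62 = -66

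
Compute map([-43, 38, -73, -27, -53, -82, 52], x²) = (-43)²=1849, (38)²=1444, (-73)²=5329, (-27)²=729, (-53)²=2809, (-82)²=6724, (52)²=2704
= [1849, 1444, 5329, 729, 2809, 6724, 2704]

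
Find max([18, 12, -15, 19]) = 19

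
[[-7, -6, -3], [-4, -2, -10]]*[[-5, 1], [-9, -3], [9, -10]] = C[0][0] = (-7)*(-5) + (-6)*(-9) + (-3)*(9) = 62
C[0][1] = (-7)*(1) + (-6)*(-3) + (-3)*(-10) = 41
C[1][0] = (-4)*(-5) + (-2)*(-9) + (-10)*(9) = -52
C[1][1] = (-4)*(1) + (-2)*(-3) + (-10)*(-10) = 102
= [[62, 41], [-52, 102]]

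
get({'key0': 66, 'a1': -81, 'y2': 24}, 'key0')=66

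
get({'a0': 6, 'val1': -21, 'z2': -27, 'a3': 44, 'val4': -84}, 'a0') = 6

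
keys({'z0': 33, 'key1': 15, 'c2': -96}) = ['z0', 'key1', 'c2']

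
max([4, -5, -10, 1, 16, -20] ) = 16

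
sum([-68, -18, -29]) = (-68) + (-18) + (-29)
= -115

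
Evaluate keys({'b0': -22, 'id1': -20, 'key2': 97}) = ['b0', 'id1', 'key2']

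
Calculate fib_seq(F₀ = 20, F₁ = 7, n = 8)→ F_2 = F_1 + F_0 = 27
F_3 = F_2 + F_1 = 34
F_4 = F_3 + F_2 = 61
...
= [20, 7, 27, 34, 61, 95, 156, 251]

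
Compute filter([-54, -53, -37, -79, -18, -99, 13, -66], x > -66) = [-54, -53, -37, -18, 13]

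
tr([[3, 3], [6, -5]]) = -2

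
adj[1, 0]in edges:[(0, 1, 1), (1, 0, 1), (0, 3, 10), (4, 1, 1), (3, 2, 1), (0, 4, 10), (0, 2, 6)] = 1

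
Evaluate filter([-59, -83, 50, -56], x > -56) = keep x where x > -56: -59✗, -83✗, 50✓, -56✗
= [50]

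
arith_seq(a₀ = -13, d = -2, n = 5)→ [-13, -15, -17, -19, -21]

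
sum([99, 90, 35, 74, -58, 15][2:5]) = slice → [35, 74, -58]
35 + 74 + (-58)
= 51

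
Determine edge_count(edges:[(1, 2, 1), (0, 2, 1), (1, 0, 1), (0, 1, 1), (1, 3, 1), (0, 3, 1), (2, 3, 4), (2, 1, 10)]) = 8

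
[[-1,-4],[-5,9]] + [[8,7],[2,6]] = [[7, 3], [-3, 15]]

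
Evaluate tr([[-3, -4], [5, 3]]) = 0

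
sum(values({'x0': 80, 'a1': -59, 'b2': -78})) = -57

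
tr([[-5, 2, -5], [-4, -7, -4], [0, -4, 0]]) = -12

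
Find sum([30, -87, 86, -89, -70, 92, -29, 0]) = -67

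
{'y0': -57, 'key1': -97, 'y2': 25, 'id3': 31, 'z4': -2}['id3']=31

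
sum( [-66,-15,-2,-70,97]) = (-66) + (-15) + (-2) + (-70) + 97
= -56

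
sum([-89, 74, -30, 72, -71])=-44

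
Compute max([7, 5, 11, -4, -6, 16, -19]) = 16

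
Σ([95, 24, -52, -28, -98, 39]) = 95 + 24 + (-52) + (-28) + (-98) + 39
= -20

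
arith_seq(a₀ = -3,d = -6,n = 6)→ a_0 = -3 + 0*-6 = -3
a_1 = -3 + 1*-6 = -9
a_2 = -3 + 2*-6 = -15
...
= [-3, -9, -15, -21, -27, -33]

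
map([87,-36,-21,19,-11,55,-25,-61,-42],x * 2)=87*2=174, -36*2=-72, -21*2=-42, 19*2=38, -11*2=-22, 55*2=110, -25*2=-50, -61*2=-122, -42*2=-84
= [174, -72, -42, 38, -22, 110, -50, -122, -84]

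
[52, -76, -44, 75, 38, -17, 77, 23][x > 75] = [77]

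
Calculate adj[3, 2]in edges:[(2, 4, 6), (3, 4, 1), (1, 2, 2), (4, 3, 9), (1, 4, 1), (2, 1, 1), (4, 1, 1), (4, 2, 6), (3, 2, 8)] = 8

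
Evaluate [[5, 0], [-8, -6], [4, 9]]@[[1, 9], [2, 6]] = C[0][0] = (5)*(1) + (0)*(2) = 5
C[0][1] = (5)*(9) + (0)*(6) = 45
C[1][0] = (-8)*(1) + (-6)*(2) = -20
C[1][1] = (-8)*(9) + (-6)*(6) = -108
C[2][0] = (4)*(1) + (9)*(2) = 22
C[2][1] = (4)*(9) + (9)*(6) = 90
= [[5, 45], [-20, -108], [22, 90]]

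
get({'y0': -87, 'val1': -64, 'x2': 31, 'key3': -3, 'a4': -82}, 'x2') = 31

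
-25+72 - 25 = 22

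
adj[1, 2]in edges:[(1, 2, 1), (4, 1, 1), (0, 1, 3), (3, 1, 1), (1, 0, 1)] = 1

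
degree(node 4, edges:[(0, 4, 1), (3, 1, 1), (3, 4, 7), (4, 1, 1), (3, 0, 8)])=incident: (0,4), (3,4), (4,1)
= 3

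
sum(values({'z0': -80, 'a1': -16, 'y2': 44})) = (-80) + (-16) + 44
= -52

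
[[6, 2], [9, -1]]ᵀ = [[6, 9], [2, -1]]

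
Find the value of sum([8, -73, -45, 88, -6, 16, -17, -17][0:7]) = slice → [8, -73, -45, 88, -6, 16, -17]
8 + (-73) + (-45) + 88 + (-6) + 16 + (-17)
= -29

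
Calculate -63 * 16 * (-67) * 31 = 2093616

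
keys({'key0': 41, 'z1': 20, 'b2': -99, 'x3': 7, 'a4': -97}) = ['key0', 'z1', 'b2', 'x3', 'a4']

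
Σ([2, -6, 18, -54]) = 2 + -6 + 18 + -54
= -40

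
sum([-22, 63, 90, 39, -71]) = (-22) + 63 + 90 + 39 + (-71)
= 99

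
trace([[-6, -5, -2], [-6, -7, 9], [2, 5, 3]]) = -10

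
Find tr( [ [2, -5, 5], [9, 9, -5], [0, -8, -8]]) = 3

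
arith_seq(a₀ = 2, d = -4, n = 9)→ [2, -2, -6, -10, -14, -18, -22, -26, -30]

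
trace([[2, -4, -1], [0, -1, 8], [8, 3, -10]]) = diagonal: 2 + (-1) + (-10)
= -9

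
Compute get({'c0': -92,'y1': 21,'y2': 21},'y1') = 21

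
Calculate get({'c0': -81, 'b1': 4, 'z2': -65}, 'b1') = 4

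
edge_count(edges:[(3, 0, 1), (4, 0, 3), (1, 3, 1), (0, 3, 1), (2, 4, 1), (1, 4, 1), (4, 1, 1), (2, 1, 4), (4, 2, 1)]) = 9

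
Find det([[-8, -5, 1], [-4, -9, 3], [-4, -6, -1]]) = -148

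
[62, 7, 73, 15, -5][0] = 62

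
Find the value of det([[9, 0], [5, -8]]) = (9)*(-8) - (0)*(5)
= -72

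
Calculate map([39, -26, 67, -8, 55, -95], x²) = [1521, 676, 4489, 64, 3025, 9025]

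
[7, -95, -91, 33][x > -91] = keep x where x > -91: 7✓, -95✗, -91✗, 33✓
= [7, 33]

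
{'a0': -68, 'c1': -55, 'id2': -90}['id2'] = -90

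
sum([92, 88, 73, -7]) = 246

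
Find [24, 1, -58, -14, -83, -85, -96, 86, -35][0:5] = [24, 1, -58, -14, -83]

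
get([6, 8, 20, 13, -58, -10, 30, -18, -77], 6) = 30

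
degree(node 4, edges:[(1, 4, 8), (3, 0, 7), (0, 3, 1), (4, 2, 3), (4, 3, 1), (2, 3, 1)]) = incident: (1,4), (4,2), (4,3)
= 3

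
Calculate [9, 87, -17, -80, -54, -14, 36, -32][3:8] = [-80, -54, -14, 36, -32]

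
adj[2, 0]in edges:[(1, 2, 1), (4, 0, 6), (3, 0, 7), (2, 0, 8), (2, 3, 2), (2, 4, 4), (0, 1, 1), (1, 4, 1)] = 8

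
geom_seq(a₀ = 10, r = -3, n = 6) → [10, -30, 90, -270, 810, -2430]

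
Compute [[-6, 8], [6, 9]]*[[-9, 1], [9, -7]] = [[126, -62], [27, -57]]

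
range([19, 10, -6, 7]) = 25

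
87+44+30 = 161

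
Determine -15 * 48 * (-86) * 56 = 3467520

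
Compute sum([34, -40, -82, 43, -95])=34 + (-40) + (-82) + 43 + (-95)
= -140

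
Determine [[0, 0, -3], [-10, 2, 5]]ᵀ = [[0, -10], [0, 2], [-3, 5]]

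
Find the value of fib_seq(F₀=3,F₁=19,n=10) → F_2 = F_1 + F_0 = 22
F_3 = F_2 + F_1 = 41
F_4 = F_3 + F_2 = 63
...
= [3, 19, 22, 41, 63, 104, 167, 271, 438, 709]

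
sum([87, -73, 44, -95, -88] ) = 87 + (-73) + 44 + (-95) + (-88)
= -125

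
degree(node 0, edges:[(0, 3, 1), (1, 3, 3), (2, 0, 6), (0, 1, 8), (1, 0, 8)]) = incident: (0,3), (2,0), (0,1), (1,0)
= 4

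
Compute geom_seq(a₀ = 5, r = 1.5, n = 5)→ [5.0, 7.5, 11.25, 16.875, 25.3125]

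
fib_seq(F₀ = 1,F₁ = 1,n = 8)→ [1, 1, 2, 3, 5, 8, 13, 21]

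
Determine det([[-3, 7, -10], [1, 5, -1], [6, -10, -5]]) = 498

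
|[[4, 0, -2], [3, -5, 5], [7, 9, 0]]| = -304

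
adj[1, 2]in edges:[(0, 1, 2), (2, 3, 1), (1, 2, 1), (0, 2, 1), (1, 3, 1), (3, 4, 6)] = 1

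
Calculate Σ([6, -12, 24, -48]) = -30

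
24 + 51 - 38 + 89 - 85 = 41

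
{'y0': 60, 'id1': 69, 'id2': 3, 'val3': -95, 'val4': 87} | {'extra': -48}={'y0': 60, 'id1': 69, 'id2': 3, 'val3': -95, 'val4': 87, 'extra': -48}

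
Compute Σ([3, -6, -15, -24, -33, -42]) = 3 + (-6) + (-15) + (-24) + (-33) + (-42)
= -117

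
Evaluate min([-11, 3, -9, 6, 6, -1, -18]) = -18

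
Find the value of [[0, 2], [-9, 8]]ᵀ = [[0, -9], [2, 8]]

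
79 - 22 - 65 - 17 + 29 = 4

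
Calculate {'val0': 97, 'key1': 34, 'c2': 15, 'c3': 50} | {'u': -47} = {'val0': 97, 'key1': 34, 'c2': 15, 'c3': 50, 'u': -47}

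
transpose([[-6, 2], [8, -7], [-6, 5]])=[[-6, 8, -6], [2, -7, 5]]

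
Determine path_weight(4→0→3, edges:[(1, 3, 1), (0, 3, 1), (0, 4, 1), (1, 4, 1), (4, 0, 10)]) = 11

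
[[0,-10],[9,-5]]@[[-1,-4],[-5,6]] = [[50, -60], [16, -66]]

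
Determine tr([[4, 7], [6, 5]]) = 9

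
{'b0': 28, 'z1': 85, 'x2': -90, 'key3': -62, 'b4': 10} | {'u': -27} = {'b0': 28, 'z1': 85, 'x2': -90, 'key3': -62, 'b4': 10, 'u': -27}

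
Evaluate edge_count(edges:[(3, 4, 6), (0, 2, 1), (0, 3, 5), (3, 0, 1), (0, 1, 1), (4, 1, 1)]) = 6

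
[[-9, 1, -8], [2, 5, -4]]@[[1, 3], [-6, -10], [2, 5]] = C[0][0] = (-9)*(1) + (1)*(-6) + (-8)*(2) = -31
C[0][1] = (-9)*(3) + (1)*(-10) + (-8)*(5) = -77
C[1][0] = (2)*(1) + (5)*(-6) + (-4)*(2) = -36
C[1][1] = (2)*(3) + (5)*(-10) + (-4)*(5) = -64
= [[-31, -77], [-36, -64]]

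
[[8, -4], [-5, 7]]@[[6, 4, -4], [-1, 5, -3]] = C[0][0] = (8)*(6) + (-4)*(-1) = 52
C[0][1] = (8)*(4) + (-4)*(5) = 12
C[0][2] = (8)*(-4) + (-4)*(-3) = -20
C[1][0] = (-5)*(6) + (7)*(-1) = -37
C[1][1] = (-5)*(4) + (7)*(5) = 15
C[1][2] = (-5)*(-4) + (7)*(-3) = -1
= [[52, 12, -20], [-37, 15, -1]]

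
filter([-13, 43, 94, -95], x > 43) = keep x where x > 43: -13✗, 43✗, 94✓, -95✗
= [94]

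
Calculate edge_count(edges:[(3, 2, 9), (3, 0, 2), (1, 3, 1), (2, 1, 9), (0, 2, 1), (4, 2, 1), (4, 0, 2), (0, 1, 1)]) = 8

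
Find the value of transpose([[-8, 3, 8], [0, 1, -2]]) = [[-8, 0], [3, 1], [8, -2]]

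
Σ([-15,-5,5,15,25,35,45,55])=(-15) + (-5) + 5 + 15 + 25 + 35 + 45 + 55
= 160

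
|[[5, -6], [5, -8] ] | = (5)*(-8) - (-6)*(5)
= -10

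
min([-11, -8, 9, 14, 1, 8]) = -11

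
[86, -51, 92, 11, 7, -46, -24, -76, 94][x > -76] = keep x where x > -76: 86✓, -51✓, 92✓, 11✓, 7✓, -46✓, -24✓, -76✗, 94✓
= [86, -51, 92, 11, 7, -46, -24, 94]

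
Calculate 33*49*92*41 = 6099324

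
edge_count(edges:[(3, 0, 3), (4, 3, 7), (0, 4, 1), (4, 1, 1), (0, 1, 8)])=5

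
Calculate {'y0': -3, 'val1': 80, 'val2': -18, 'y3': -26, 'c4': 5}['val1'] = 80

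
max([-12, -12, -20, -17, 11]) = 11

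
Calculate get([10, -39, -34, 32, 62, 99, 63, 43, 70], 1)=-39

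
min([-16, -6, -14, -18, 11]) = -18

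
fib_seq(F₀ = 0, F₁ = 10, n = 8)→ F_2 = F_1 + F_0 = 10
F_3 = F_2 + F_1 = 20
F_4 = F_3 + F_2 = 30
...
= [0, 10, 10, 20, 30, 50, 80, 130]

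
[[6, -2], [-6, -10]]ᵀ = [[6, -6], [-2, -10]]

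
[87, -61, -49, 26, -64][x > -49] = keep x where x > -49: 87✓, -61✗, -49✗, 26✓, -64✗
= [87, 26]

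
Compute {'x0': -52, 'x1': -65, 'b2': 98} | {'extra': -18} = {'x0': -52, 'x1': -65, 'b2': 98, 'extra': -18}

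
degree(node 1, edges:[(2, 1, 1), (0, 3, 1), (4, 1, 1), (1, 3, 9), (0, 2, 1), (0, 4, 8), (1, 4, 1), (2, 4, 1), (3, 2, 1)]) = incident: (2,1), (4,1), (1,3), (1,4)
= 4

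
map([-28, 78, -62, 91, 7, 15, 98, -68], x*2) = [-56, 156, -124, 182, 14, 30, 196, -136]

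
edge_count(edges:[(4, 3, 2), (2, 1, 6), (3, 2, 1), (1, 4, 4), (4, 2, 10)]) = 5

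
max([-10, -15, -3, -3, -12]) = -3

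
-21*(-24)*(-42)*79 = -1672272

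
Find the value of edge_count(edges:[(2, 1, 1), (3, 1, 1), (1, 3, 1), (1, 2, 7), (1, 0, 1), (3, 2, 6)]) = 6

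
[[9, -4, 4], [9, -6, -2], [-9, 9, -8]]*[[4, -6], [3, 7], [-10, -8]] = C[0][0] = (9)*(4) + (-4)*(3) + (4)*(-10) = -16
C[0][1] = (9)*(-6) + (-4)*(7) + (4)*(-8) = -114
C[1][0] = (9)*(4) + (-6)*(3) + (-2)*(-10) = 38
C[1][1] = (9)*(-6) + (-6)*(7) + (-2)*(-8) = -80
C[2][0] = (-9)*(4) + (9)*(3) + (-8)*(-10) = 71
C[2][1] = (-9)*(-6) + (9)*(7) + (-8)*(-8) = 181
= [[-16, -114], [38, -80], [71, 181]]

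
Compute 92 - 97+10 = 5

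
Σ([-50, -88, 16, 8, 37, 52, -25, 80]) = 30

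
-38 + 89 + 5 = 56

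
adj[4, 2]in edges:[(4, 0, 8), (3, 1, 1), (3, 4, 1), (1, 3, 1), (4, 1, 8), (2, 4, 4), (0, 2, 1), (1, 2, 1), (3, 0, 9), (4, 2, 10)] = 10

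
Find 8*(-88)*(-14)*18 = 177408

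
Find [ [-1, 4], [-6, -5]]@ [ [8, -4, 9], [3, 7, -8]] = C[0][0] = (-1)*(8) + (4)*(3) = 4
C[0][1] = (-1)*(-4) + (4)*(7) = 32
C[0][2] = (-1)*(9) + (4)*(-8) = -41
C[1][0] = (-6)*(8) + (-5)*(3) = -63
C[1][1] = (-6)*(-4) + (-5)*(7) = -11
C[1][2] = (-6)*(9) + (-5)*(-8) = -14
= [[4, 32, -41], [-63, -11, -14]]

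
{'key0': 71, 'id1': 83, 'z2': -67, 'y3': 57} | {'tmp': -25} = {'key0': 71, 'id1': 83, 'z2': -67, 'y3': 57, 'tmp': -25}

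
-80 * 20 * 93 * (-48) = 7142400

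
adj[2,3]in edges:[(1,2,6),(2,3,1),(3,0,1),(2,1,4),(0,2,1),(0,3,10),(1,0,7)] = 1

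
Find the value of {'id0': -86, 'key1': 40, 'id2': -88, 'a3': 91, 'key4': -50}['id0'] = -86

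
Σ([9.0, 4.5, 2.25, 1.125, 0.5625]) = 17.4375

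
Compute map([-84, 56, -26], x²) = [7056, 3136, 676]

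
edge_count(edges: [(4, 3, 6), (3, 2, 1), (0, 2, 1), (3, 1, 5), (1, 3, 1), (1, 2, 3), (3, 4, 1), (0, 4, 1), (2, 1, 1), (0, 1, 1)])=10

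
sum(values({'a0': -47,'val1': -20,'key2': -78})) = (-47) + (-20) + (-78)
= -145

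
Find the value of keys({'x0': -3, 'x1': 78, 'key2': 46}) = ['x0', 'x1', 'key2']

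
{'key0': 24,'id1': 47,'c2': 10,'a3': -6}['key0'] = 24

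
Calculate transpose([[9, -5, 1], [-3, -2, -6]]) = [[9, -3], [-5, -2], [1, -6]]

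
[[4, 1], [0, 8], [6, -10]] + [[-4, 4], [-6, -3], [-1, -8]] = [[0, 5], [-6, 5], [5, -18]]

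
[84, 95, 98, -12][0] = 84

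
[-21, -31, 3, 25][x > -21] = [3, 25]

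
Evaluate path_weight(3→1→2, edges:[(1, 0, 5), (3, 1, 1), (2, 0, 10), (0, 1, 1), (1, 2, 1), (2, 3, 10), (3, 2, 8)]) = 2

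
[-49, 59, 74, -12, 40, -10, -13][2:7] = [74, -12, 40, -10, -13]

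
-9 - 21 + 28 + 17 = 15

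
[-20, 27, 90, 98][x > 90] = keep x where x > 90: -20✗, 27✗, 90✗, 98✓
= [98]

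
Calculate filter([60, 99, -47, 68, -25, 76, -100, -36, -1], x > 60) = [99, 68, 76]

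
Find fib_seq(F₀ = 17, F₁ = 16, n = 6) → [17, 16, 33, 49, 82, 131]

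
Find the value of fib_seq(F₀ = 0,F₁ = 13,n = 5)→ [0, 13, 13, 26, 39]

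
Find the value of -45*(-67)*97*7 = 2047185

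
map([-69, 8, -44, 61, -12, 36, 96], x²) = (-69)²=4761, (8)²=64, (-44)²=1936, (61)²=3721, (-12)²=144, (36)²=1296, (96)²=9216
= [4761, 64, 1936, 3721, 144, 1296, 9216]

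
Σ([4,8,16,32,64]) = 124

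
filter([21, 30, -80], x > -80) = [21, 30]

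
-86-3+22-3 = -70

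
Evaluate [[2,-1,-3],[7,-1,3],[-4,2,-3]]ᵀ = [[2, 7, -4], [-1, -1, 2], [-3, 3, -3]]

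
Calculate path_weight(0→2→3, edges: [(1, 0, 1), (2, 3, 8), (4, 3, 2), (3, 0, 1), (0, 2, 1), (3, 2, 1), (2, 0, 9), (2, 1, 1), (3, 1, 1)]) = 9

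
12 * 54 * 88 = 57024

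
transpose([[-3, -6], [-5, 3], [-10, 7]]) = [[-3, -5, -10], [-6, 3, 7]]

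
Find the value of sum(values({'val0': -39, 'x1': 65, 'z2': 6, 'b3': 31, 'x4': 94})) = 157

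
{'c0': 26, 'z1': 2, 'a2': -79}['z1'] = 2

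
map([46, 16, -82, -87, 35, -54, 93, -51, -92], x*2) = 46*2=92, 16*2=32, -82*2=-164, -87*2=-174, 35*2=70, -54*2=-108, 93*2=186, -51*2=-102, -92*2=-184
= [92, 32, -164, -174, 70, -108, 186, -102, -184]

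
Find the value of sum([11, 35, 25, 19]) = 11 + 35 + 25 + 19
= 90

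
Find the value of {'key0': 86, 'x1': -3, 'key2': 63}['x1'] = -3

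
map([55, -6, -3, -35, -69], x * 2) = [110, -12, -6, -70, -138]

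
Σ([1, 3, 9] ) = 1 + 3 + 9
= 13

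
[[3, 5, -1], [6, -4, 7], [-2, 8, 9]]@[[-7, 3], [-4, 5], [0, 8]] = [[-41, 26], [-26, 54], [-18, 106]]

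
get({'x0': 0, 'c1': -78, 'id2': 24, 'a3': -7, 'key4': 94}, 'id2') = 24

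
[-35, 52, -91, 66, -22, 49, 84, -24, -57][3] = 66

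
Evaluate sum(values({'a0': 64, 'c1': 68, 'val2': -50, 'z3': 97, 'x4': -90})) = 64 + 68 + (-50) + 97 + (-90)
= 89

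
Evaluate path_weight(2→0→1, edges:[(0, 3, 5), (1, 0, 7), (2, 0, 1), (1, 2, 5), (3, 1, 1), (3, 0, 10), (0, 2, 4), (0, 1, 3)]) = 4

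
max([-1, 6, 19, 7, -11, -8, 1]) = 19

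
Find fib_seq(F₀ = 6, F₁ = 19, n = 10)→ [6, 19, 25, 44, 69, 113, 182, 295, 477, 772]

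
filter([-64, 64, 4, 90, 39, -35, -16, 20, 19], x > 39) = [64, 90]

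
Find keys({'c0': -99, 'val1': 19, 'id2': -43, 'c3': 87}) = ['c0', 'val1', 'id2', 'c3']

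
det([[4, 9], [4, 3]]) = -24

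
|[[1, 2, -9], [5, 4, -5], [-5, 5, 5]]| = -360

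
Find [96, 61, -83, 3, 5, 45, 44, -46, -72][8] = -72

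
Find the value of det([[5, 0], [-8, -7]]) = -35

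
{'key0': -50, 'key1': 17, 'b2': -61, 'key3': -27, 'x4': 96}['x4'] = 96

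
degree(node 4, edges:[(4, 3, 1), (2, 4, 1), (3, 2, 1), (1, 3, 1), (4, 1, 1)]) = 3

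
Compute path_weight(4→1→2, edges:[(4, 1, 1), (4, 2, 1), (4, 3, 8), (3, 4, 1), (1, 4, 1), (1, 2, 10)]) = 11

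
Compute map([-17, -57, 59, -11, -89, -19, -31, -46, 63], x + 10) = [-7, -47, 69, -1, -79, -9, -21, -36, 73]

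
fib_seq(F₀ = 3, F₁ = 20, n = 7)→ F_2 = F_1 + F_0 = 23
F_3 = F_2 + F_1 = 43
F_4 = F_3 + F_2 = 66
...
= [3, 20, 23, 43, 66, 109, 175]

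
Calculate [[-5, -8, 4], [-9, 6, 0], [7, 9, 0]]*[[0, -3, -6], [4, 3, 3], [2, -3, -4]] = C[0][0] = (-5)*(0) + (-8)*(4) + (4)*(2) = -24
C[0][1] = (-5)*(-3) + (-8)*(3) + (4)*(-3) = -21
C[0][2] = (-5)*(-6) + (-8)*(3) + (4)*(-4) = -10
C[1][0] = (-9)*(0) + (6)*(4) + (0)*(2) = 24
C[1][1] = (-9)*(-3) + (6)*(3) + (0)*(-3) = 45
C[1][2] = (-9)*(-6) + (6)*(3) + (0)*(-4) = 72
... (3 more cells)
= [[-24, -21, -10], [24, 45, 72], [36, 6, -15]]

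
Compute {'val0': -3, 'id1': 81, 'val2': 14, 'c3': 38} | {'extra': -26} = {'val0': -3, 'id1': 81, 'val2': 14, 'c3': 38, 'extra': -26}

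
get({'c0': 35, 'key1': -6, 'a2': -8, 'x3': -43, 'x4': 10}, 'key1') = -6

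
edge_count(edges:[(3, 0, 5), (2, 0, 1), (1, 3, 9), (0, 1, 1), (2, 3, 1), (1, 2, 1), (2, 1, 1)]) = 7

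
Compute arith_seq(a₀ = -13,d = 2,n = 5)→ [-13, -11, -9, -7, -5]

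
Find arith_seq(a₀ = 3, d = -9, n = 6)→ a_0 = 3 + 0*-9 = 3
a_1 = 3 + 1*-9 = -6
a_2 = 3 + 2*-9 = -15
...
= [3, -6, -15, -24, -33, -42]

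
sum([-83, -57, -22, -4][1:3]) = -79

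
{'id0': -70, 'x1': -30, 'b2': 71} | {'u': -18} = {'id0': -70, 'x1': -30, 'b2': 71, 'u': -18}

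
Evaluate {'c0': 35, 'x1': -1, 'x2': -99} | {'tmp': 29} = {'c0': 35, 'x1': -1, 'x2': -99, 'tmp': 29}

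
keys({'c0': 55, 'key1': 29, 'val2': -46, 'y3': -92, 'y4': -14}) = ['c0', 'key1', 'val2', 'y3', 'y4']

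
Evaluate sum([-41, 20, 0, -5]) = (-41) + 20 + 0 + (-5)
= -26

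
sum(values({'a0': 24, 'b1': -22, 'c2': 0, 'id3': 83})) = 24 + (-22) + 0 + 83
= 85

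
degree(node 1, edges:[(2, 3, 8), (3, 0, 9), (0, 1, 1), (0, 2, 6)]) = 1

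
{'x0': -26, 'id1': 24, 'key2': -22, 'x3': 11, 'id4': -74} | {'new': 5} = {'x0': -26, 'id1': 24, 'key2': -22, 'x3': 11, 'id4': -74, 'new': 5}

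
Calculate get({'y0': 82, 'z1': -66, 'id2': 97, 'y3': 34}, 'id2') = 97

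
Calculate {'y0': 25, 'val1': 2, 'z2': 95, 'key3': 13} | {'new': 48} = {'y0': 25, 'val1': 2, 'z2': 95, 'key3': 13, 'new': 48}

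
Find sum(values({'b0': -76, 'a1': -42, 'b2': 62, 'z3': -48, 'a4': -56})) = -160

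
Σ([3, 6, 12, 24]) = 3 + 6 + 12 + 24
= 45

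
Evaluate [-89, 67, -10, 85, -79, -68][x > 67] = keep x where x > 67: -89✗, 67✗, -10✗, 85✓, -79✗, -68✗
= [85]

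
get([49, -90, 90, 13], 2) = 90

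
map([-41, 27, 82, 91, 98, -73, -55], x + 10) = -41+10=-31, 27+10=37, 82+10=92, 91+10=101, 98+10=108, -73+10=-63, -55+10=-45
= [-31, 37, 92, 101, 108, -63, -45]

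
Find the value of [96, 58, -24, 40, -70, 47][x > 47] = keep x where x > 47: 96✓, 58✓, -24✗, 40✗, -70✗, 47✗
= [96, 58]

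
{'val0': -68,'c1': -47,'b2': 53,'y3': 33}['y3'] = 33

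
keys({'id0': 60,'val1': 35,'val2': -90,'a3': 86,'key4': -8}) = ['id0', 'val1', 'val2', 'a3', 'key4']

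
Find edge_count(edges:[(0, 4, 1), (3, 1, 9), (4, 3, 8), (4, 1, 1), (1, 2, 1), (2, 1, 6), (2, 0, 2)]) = 7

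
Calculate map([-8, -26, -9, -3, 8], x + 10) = [2, -16, 1, 7, 18]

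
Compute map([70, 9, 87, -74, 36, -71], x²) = [4900, 81, 7569, 5476, 1296, 5041]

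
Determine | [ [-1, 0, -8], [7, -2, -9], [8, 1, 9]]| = (1)*(-1)*det([[-2, -9], [1, 9]]) + (-1)*(0)*det([[7, -9], [8, 9]]) + (1)*(-8)*det([[7, -2], [8, 1]])
= 9 + 0 + -184
= -175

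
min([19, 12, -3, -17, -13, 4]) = -17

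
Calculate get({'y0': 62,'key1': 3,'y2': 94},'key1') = 3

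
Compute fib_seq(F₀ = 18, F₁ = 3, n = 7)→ F_2 = F_1 + F_0 = 21
F_3 = F_2 + F_1 = 24
F_4 = F_3 + F_2 = 45
...
= [18, 3, 21, 24, 45, 69, 114]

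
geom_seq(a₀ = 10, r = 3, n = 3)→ a_0 = 10*3^0 = 10
a_1 = 10*3^1 = 30
a_2 = 10*3^2 = 90
= [10, 30, 90]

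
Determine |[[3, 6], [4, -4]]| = -36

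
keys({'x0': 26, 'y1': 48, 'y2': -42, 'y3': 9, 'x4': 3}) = ['x0', 'y1', 'y2', 'y3', 'x4']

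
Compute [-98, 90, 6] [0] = -98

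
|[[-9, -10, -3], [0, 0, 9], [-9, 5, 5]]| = 1215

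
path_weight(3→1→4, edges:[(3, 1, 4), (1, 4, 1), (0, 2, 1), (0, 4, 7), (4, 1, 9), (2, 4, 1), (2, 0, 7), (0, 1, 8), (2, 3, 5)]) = 5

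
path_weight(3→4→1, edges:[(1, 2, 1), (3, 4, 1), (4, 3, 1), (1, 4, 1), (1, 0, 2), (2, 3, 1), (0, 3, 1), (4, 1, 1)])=w(3→4)=1 + w(4→1)=1
= 2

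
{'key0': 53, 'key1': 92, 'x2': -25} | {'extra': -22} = {'key0': 53, 'key1': 92, 'x2': -25, 'extra': -22}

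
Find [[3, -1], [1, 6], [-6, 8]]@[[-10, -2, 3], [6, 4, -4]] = [[-36, -10, 13], [26, 22, -21], [108, 44, -50]]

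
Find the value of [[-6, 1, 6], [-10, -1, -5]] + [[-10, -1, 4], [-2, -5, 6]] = [[-16, 0, 10], [-12, -6, 1]]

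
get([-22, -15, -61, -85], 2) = -61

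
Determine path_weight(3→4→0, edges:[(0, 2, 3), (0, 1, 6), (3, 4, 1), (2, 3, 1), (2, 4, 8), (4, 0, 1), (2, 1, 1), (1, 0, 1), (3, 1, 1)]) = w(3→4)=1 + w(4→0)=1
= 2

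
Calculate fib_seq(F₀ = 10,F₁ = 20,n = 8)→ [10, 20, 30, 50, 80, 130, 210, 340]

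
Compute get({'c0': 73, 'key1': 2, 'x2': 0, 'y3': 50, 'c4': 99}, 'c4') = 99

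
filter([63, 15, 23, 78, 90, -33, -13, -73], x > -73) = keep x where x > -73: 63✓, 15✓, 23✓, 78✓, 90✓, -33✓, -13✓, -73✗
= [63, 15, 23, 78, 90, -33, -13]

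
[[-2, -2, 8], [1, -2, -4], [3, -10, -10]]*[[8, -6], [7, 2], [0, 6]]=[[-30, 56], [-6, -34], [-46, -98]]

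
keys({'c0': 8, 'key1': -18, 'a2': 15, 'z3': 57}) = ['c0', 'key1', 'a2', 'z3']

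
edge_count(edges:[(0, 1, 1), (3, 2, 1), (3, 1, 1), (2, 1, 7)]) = 4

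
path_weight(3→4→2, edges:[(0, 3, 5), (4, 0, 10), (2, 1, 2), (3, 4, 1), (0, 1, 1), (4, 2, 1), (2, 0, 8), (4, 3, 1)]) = 2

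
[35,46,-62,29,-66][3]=29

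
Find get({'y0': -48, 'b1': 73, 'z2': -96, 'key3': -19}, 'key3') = -19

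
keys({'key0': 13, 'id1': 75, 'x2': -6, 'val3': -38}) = ['key0', 'id1', 'x2', 'val3']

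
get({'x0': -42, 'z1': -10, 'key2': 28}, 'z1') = -10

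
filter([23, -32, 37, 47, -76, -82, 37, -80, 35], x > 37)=keep x where x > 37: 23✗, -32✗, 37✗, 47✓, -76✗, -82✗, 37✗, -80✗, 35✗
= [47]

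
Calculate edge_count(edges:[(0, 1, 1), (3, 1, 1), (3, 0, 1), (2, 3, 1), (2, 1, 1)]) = 5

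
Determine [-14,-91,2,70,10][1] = -91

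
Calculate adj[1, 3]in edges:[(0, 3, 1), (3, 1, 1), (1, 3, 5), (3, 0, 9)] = 5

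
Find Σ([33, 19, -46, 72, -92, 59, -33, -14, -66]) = 33 + 19 + (-46) + 72 + (-92) + 59 + (-33) + (-14) + (-66)
= -68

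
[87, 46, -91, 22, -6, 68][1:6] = [46, -91, 22, -6, 68]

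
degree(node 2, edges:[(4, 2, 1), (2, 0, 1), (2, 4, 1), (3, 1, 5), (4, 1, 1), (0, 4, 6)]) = 3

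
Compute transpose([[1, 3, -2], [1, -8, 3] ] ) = [[1, 1], [3, -8], [-2, 3]]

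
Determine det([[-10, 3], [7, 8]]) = -101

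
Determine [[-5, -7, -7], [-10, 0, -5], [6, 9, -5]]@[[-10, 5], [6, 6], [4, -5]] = [[-20, -32], [80, -25], [-26, 109]]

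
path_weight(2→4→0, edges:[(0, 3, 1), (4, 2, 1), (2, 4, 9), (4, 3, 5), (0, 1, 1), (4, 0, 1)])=10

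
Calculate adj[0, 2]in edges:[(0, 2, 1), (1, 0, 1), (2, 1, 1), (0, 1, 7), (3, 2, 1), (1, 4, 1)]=1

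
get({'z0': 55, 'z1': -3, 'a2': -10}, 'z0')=55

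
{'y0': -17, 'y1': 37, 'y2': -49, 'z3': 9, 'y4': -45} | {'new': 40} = {'y0': -17, 'y1': 37, 'y2': -49, 'z3': 9, 'y4': -45, 'new': 40}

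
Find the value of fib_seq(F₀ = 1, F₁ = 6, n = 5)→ F_2 = F_1 + F_0 = 7
F_3 = F_2 + F_1 = 13
F_4 = F_3 + F_2 = 20
= [1, 6, 7, 13, 20]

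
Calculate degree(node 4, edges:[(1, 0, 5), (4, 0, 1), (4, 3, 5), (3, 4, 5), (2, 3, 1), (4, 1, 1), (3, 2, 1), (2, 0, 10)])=4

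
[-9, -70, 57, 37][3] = 37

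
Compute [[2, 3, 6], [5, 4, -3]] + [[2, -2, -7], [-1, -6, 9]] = [[4, 1, -1], [4, -2, 6]]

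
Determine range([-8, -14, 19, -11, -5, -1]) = 33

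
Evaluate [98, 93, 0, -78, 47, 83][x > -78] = [98, 93, 0, 47, 83]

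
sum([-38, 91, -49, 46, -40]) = 10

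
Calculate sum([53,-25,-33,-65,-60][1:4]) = slice → [-25, -33, -65]
(-25) + (-33) + (-65)
= -123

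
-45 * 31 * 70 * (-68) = 6640200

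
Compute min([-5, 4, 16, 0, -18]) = -18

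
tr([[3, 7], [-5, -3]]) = 0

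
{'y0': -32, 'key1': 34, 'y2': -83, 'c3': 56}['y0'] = -32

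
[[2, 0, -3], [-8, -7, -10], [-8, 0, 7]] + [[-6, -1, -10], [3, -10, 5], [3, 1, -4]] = [[-4, -1, -13], [-5, -17, -5], [-5, 1, 3]]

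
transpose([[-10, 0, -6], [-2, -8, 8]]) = [[-10, -2], [0, -8], [-6, 8]]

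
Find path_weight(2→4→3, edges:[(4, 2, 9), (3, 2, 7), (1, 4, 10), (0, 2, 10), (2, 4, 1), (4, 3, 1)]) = w(2→4)=1 + w(4→3)=1
= 2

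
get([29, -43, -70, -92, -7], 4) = -7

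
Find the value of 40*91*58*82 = 17311840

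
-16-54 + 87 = 17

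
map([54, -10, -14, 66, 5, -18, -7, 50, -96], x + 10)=[64, 0, -4, 76, 15, -8, 3, 60, -86]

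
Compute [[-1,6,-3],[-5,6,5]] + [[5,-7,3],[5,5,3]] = [[4, -1, 0], [0, 11, 8]]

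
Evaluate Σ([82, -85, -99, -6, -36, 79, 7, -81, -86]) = -225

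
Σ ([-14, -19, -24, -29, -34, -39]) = -159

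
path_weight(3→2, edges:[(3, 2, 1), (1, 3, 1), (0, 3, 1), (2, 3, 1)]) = w(3→2)=1
= 1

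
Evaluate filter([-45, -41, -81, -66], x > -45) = [-41]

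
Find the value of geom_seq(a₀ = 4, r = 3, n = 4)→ [4, 12, 36, 108]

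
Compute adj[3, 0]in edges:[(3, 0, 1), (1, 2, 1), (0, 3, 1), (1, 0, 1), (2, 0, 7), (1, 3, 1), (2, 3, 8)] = 1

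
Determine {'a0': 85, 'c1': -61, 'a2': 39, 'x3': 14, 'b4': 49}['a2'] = 39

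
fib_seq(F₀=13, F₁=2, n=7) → [13, 2, 15, 17, 32, 49, 81]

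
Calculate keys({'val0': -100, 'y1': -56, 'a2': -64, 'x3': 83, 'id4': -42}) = ['val0', 'y1', 'a2', 'x3', 'id4']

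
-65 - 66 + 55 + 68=-8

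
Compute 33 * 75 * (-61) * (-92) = 13889700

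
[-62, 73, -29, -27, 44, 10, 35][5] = 10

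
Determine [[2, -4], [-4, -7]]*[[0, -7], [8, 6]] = C[0][0] = (2)*(0) + (-4)*(8) = -32
C[0][1] = (2)*(-7) + (-4)*(6) = -38
C[1][0] = (-4)*(0) + (-7)*(8) = -56
C[1][1] = (-4)*(-7) + (-7)*(6) = -14
= [[-32, -38], [-56, -14]]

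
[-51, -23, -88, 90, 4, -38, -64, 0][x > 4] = keep x where x > 4: -51✗, -23✗, -88✗, 90✓, 4✗, -38✗, -64✗, 0✗
= [90]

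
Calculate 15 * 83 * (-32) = -39840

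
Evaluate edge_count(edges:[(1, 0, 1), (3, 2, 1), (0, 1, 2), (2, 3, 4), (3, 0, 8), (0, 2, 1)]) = 6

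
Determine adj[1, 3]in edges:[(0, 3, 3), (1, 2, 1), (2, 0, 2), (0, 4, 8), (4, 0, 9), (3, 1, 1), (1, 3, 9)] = 9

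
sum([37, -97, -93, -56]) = -209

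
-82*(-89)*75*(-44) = -24083400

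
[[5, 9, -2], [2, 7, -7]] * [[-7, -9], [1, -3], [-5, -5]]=C[0][0] = (5)*(-7) + (9)*(1) + (-2)*(-5) = -16
C[0][1] = (5)*(-9) + (9)*(-3) + (-2)*(-5) = -62
C[1][0] = (2)*(-7) + (7)*(1) + (-7)*(-5) = 28
C[1][1] = (2)*(-9) + (7)*(-3) + (-7)*(-5) = -4
= [[-16, -62], [28, -4]]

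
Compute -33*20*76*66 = -3310560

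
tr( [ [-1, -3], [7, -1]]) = -2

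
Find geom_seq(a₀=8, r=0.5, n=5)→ [8.0, 4.0, 2.0, 1.0, 0.5]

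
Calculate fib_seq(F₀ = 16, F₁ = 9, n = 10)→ [16, 9, 25, 34, 59, 93, 152, 245, 397, 642]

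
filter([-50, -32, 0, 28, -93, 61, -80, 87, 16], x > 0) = keep x where x > 0: -50✗, -32✗, 0✗, 28✓, -93✗, 61✓, -80✗, 87✓, 16✓
= [28, 61, 87, 16]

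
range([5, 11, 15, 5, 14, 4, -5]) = 20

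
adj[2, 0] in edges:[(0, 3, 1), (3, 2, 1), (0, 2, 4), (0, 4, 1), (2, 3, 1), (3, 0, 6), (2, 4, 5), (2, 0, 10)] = 10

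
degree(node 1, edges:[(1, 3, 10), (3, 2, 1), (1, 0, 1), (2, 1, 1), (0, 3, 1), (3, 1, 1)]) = incident: (1,3), (1,0), (2,1), (3,1)
= 4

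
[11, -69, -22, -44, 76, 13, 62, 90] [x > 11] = keep x where x > 11: 11✗, -69✗, -22✗, -44✗, 76✓, 13✓, 62✓, 90✓
= [76, 13, 62, 90]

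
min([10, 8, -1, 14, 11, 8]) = -1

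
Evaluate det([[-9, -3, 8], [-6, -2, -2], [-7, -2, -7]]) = (1)*(-9)*det([[-2, -2], [-2, -7]]) + (-1)*(-3)*det([[-6, -2], [-7, -7]]) + (1)*(8)*det([[-6, -2], [-7, -2]])
= -90 + 84 + -16
= -22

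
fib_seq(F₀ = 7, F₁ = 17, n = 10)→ F_2 = F_1 + F_0 = 24
F_3 = F_2 + F_1 = 41
F_4 = F_3 + F_2 = 65
...
= [7, 17, 24, 41, 65, 106, 171, 277, 448, 725]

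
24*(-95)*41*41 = -3832680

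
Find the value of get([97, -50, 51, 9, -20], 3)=9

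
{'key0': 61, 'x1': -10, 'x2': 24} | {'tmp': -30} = {'key0': 61, 'x1': -10, 'x2': 24, 'tmp': -30}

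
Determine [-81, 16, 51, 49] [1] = 16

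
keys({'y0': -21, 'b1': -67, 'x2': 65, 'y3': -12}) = ['y0', 'b1', 'x2', 'y3']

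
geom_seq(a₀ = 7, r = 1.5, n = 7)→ [7.0, 10.5, 15.75, 23.625, 35.4375, 53.15625, 79.734375]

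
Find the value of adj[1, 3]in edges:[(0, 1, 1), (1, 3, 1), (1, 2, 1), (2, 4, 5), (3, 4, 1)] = 1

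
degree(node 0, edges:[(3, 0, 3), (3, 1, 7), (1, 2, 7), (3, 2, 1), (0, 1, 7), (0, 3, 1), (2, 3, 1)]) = incident: (3,0), (0,1), (0,3)
= 3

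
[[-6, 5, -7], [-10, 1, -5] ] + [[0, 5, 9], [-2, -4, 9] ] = [[-6, 10, 2], [-12, -3, 4]]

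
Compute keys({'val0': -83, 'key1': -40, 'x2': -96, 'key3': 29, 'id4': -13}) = ['val0', 'key1', 'x2', 'key3', 'id4']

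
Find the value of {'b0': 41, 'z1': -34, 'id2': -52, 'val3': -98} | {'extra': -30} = {'b0': 41, 'z1': -34, 'id2': -52, 'val3': -98, 'extra': -30}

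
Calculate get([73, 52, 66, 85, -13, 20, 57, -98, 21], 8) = 21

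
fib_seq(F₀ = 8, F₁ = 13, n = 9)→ [8, 13, 21, 34, 55, 89, 144, 233, 377]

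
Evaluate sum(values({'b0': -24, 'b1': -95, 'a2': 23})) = (-24) + (-95) + 23
= -96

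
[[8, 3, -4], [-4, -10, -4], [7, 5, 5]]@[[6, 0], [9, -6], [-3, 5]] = [[87, -38], [-102, 40], [72, -5]]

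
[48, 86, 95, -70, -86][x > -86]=[48, 86, 95, -70]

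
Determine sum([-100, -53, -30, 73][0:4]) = -110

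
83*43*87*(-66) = -20493198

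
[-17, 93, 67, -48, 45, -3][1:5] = [93, 67, -48, 45]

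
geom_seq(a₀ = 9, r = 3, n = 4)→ a_0 = 9*3^0 = 9
a_1 = 9*3^1 = 27
a_2 = 9*3^2 = 81
...
= [9, 27, 81, 243]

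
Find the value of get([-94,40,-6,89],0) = -94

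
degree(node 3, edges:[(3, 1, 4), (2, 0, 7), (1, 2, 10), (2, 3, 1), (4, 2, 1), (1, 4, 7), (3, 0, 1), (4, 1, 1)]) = incident: (3,1), (2,3), (3,0)
= 3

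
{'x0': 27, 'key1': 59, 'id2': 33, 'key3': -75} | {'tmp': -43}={'x0': 27, 'key1': 59, 'id2': 33, 'key3': -75, 'tmp': -43}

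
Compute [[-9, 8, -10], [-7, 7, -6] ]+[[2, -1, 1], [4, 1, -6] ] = [[-7, 7, -9], [-3, 8, -12]]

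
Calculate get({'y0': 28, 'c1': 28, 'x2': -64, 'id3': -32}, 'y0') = 28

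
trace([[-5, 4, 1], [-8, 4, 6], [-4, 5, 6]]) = diagonal: (-5) + 4 + 6
= 5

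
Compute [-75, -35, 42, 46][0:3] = [-75, -35, 42]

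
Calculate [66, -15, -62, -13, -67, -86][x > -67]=keep x where x > -67: 66✓, -15✓, -62✓, -13✓, -67✗, -86✗
= [66, -15, -62, -13]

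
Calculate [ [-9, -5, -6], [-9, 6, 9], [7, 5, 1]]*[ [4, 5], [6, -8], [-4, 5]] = C[0][0] = (-9)*(4) + (-5)*(6) + (-6)*(-4) = -42
C[0][1] = (-9)*(5) + (-5)*(-8) + (-6)*(5) = -35
C[1][0] = (-9)*(4) + (6)*(6) + (9)*(-4) = -36
C[1][1] = (-9)*(5) + (6)*(-8) + (9)*(5) = -48
C[2][0] = (7)*(4) + (5)*(6) + (1)*(-4) = 54
C[2][1] = (7)*(5) + (5)*(-8) + (1)*(5) = 0
= [[-42, -35], [-36, -48], [54, 0]]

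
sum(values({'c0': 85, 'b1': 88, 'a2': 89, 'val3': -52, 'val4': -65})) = 145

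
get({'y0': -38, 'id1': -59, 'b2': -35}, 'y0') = -38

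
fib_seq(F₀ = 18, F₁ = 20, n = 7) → F_2 = F_1 + F_0 = 38
F_3 = F_2 + F_1 = 58
F_4 = F_3 + F_2 = 96
...
= [18, 20, 38, 58, 96, 154, 250]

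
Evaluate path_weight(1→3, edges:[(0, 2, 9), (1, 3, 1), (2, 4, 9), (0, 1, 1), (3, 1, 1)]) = w(1→3)=1
= 1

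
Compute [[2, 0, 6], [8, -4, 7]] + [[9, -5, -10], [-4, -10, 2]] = [[11, -5, -4], [4, -14, 9]]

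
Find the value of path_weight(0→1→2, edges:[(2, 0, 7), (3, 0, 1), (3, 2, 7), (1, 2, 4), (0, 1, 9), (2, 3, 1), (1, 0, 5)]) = 13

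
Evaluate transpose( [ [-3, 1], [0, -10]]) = [[-3, 0], [1, -10]]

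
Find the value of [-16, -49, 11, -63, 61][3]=-63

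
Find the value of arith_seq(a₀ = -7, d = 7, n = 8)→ a_0 = -7 + 0*7 = -7
a_1 = -7 + 1*7 = 0
a_2 = -7 + 2*7 = 7
...
= [-7, 0, 7, 14, 21, 28, 35, 42]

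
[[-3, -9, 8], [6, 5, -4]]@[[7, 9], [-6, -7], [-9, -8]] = [[-39, -28], [48, 51]]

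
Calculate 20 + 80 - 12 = 88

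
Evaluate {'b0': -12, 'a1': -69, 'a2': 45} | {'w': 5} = {'b0': -12, 'a1': -69, 'a2': 45, 'w': 5}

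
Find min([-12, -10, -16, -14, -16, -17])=-17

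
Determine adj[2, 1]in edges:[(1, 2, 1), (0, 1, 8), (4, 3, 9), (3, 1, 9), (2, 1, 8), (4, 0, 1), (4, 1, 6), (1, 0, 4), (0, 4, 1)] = 8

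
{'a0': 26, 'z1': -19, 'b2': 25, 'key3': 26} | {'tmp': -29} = {'a0': 26, 'z1': -19, 'b2': 25, 'key3': 26, 'tmp': -29}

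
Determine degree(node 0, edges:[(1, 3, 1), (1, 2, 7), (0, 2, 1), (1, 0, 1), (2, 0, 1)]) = 3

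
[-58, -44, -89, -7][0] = -58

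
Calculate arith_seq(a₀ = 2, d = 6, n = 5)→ a_0 = 2 + 0*6 = 2
a_1 = 2 + 1*6 = 8
a_2 = 2 + 2*6 = 14
...
= [2, 8, 14, 20, 26]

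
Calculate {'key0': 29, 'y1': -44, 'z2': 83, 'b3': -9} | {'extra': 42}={'key0': 29, 'y1': -44, 'z2': 83, 'b3': -9, 'extra': 42}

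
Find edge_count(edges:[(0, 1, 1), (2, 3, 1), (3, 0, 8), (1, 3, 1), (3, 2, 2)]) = 5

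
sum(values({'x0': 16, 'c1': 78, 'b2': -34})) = 60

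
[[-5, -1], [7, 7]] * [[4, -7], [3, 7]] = [[-23, 28], [49, 0]]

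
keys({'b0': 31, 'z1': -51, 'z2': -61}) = ['b0', 'z1', 'z2']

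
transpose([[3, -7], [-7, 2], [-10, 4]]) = [[3, -7, -10], [-7, 2, 4]]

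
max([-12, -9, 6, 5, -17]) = 6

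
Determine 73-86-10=-23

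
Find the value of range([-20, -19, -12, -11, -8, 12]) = 32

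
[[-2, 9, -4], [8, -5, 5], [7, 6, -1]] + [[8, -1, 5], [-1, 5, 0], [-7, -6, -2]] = [[6, 8, 1], [7, 0, 5], [0, 0, -3]]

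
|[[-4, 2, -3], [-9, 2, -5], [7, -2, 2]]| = -22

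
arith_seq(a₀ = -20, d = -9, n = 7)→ [-20, -29, -38, -47, -56, -65, -74]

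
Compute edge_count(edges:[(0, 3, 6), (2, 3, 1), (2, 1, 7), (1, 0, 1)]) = 4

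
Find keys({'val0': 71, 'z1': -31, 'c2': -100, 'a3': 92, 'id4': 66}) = ['val0', 'z1', 'c2', 'a3', 'id4']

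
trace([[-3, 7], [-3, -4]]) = diagonal: (-3) + (-4)
= -7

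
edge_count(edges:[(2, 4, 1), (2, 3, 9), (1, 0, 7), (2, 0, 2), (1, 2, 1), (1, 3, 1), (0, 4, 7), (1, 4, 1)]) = 8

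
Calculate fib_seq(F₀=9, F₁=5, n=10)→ [9, 5, 14, 19, 33, 52, 85, 137, 222, 359]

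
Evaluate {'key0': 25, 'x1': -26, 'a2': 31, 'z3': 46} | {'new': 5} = {'key0': 25, 'x1': -26, 'a2': 31, 'z3': 46, 'new': 5}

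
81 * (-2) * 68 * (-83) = 914328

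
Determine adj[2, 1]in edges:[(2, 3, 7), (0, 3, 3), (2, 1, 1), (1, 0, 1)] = 1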